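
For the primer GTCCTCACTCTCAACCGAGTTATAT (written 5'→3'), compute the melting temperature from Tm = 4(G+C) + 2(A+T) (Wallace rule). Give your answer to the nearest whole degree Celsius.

Base counts: A=6, T=8, G=3, C=8 (length 25).
Tm = 2·(6+8) + 4·(3+8) = 2·14 + 4·11 = 28 + 44 = 72°C.

72°C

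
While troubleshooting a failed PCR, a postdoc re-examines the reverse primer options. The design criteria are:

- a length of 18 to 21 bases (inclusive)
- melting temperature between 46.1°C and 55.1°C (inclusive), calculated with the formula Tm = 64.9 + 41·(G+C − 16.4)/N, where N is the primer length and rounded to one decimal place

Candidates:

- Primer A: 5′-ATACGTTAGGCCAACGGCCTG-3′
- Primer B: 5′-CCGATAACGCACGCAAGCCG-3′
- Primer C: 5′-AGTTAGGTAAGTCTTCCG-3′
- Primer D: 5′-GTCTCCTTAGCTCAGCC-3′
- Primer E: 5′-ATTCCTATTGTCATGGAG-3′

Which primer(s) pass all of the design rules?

None of the candidates satisfy all criteria.

Primer A (21 nt, A=5 T=4 G=6 C=6): length 21 ✓; Tm = 64.9 + 41·(12 − 16.4)/21 = 56.3°C, outside 46.1–55.1°C ✗ — fails.
Primer B (20 nt, A=6 T=1 G=5 C=8): length 20 ✓; Tm = 64.9 + 41·(13 − 16.4)/20 = 57.9°C, outside 46.1–55.1°C ✗ — fails.
Primer C (18 nt, A=4 T=6 G=5 C=3): length 18 ✓; Tm = 64.9 + 41·(8 − 16.4)/18 = 45.8°C, outside 46.1–55.1°C ✗ — fails.
Primer D (17 nt, A=2 T=5 G=3 C=7): length 17, outside 18–21 ✗; Tm = 64.9 + 41·(10 − 16.4)/17 = 49.5°C ✓ — fails.
Primer E (18 nt, A=4 T=7 G=4 C=3): length 18 ✓; Tm = 64.9 + 41·(7 − 16.4)/18 = 43.5°C, outside 46.1–55.1°C ✗ — fails.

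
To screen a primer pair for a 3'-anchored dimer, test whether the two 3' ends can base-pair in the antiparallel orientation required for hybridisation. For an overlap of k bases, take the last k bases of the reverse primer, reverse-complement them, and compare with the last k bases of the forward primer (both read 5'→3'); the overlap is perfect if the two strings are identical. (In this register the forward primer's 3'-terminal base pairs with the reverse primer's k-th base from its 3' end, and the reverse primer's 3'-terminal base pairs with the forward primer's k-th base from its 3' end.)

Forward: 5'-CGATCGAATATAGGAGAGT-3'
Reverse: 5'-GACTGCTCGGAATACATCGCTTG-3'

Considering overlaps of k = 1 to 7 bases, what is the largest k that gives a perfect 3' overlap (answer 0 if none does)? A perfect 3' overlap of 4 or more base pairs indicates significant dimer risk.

Last 7 bases (5'→3') — forward …GGAGAGT, reverse …TCGCTTG.
Reverse complement of the reverse primer's last 7 bases: CAAGCGA; its first k bases are the reverse complement of the reverse primer's last k bases, so a perfect k-base overlap needs the forward primer's last k bases to equal them.
Comparing (forward last k vs required): k=1: T vs C ✗; k=2: GT vs CA ✗; k=3: AGT vs CAA ✗; k=4: GAGT vs CAAG ✗; k=5: AGAGT vs CAAGC ✗; k=6: GAGAGT vs CAAGCG ✗; k=7: GGAGAGT vs CAAGCGA ✗.
No overlap length from 1 to 7 is perfect, so the longest perfect 3' overlap is 0.

Longest perfect overlap: 0 complementary base pairs; below the dimer-risk threshold (threshold 4).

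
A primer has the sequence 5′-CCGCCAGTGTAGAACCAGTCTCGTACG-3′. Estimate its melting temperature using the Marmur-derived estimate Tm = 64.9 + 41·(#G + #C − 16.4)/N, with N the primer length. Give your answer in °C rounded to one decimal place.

Base counts: A=6, T=5, G=7, C=9; G+C = 16, N = 27.
Tm = 64.9 + 41·(16 − 16.4)/27 = 64.9 + -16.40/27 = 64.3°C.

64.3°C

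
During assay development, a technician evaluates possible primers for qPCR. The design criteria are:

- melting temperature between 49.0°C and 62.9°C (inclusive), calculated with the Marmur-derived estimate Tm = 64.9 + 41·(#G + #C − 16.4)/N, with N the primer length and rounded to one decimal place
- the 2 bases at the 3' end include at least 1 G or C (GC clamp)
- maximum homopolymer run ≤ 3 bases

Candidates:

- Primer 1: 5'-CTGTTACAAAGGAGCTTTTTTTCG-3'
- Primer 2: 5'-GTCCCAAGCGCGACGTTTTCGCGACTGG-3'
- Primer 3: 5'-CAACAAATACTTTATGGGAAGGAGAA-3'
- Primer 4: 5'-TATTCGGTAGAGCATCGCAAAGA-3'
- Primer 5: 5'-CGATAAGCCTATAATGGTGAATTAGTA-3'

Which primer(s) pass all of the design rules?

Primer 1 (24 nt, A=5 T=10 G=5 C=4): Tm = 64.9 + 41·(9 − 16.4)/24 = 52.3°C ✓; 3' end CG has 2 G/C ✓; longest run = 7, exceeds 3 ✗ — fails.
Primer 2 (28 nt, A=4 T=6 G=9 C=9): Tm = 64.9 + 41·(18 − 16.4)/28 = 67.2°C, outside 49.0–62.9°C ✗; 3' end GG has 2 G/C ✓; longest run = 4, exceeds 3 ✗ — fails.
Primer 3 (26 nt, A=12 T=5 G=6 C=3): Tm = 64.9 + 41·(9 − 16.4)/26 = 53.2°C ✓; 3' end AA has 0 G/C, need ≥1 ✗; longest run = 3 ✓ — fails.
Primer 4 (23 nt, A=8 T=5 G=6 C=4): Tm = 64.9 + 41·(10 − 16.4)/23 = 53.5°C ✓; 3' end GA has 1 G/C ✓; longest run = 3 ✓ — passes.
Primer 5 (27 nt, A=10 T=8 G=6 C=3): Tm = 64.9 + 41·(9 − 16.4)/27 = 53.7°C ✓; 3' end TA has 0 G/C, need ≥1 ✗; longest run = 2 ✓ — fails.

Primer 4 only.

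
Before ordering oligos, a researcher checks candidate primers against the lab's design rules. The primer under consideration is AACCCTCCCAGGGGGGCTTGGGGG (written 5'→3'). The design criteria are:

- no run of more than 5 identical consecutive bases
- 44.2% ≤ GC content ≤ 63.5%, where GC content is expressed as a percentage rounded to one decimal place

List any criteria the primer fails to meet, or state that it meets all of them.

Base counts: A=3, T=3, G=11, C=7 (length 24).
homopolymer run: longest run = 6, exceeds 5 ✗
GC content: GC 18/24 = 75.0%, outside 44.2–63.5% ✗

Fails: homopolymer run, GC content.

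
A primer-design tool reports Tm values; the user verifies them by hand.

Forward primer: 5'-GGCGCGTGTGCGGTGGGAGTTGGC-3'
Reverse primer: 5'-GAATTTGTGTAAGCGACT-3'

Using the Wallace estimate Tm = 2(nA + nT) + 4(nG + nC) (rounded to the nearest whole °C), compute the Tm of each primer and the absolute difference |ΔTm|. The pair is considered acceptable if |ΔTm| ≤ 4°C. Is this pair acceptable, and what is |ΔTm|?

Forward: A=1 T=5 G=14 C=4 → Tm = 2·6 + 4·18 = 84°C.
Reverse: A=5 T=6 G=5 C=2 → Tm = 2·11 + 4·7 = 50°C.
|ΔTm| = |84 − 50| = 34°C, > 4°C.

|ΔTm| = 34°C; the pair is not acceptable.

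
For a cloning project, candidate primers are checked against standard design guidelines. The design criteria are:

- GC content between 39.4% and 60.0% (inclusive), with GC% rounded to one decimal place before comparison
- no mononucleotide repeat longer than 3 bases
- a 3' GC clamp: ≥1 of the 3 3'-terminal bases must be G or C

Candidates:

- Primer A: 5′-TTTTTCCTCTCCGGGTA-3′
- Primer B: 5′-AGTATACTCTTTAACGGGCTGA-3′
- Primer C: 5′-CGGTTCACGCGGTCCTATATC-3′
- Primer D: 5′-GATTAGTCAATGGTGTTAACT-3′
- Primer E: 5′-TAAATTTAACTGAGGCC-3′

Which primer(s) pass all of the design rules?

Primer B and Primer C.

Primer A (17 nt, A=1 T=8 G=3 C=5): GC 8/17 = 47.1% ✓; longest run = 5, exceeds 3 ✗; 3' end GTA has 1 G/C ✓ — fails.
Primer B (22 nt, A=6 T=7 G=5 C=4): GC 9/22 = 40.9% ✓; longest run = 3 ✓; 3' end TGA has 1 G/C ✓ — passes.
Primer C (21 nt, A=3 T=6 G=5 C=7): GC 12/21 = 57.1% ✓; longest run = 2 ✓; 3' end ATC has 1 G/C ✓ — passes.
Primer D (21 nt, A=6 T=8 G=5 C=2): GC 7/21 = 33.3%, outside 39.4–60.0% ✗; longest run = 2 ✓; 3' end ACT has 1 G/C ✓ — fails.
Primer E (17 nt, A=6 T=5 G=3 C=3): GC 6/17 = 35.3%, outside 39.4–60.0% ✗; longest run = 3 ✓; 3' end GCC has 3 G/C ✓ — fails.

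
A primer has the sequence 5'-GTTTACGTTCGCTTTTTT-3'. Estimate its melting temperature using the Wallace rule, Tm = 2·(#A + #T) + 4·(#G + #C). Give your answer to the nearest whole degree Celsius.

Base counts: A=1, T=11, G=3, C=3 (length 18).
Tm = 2·(1+11) + 4·(3+3) = 2·12 + 4·6 = 24 + 24 = 48°C.

48°C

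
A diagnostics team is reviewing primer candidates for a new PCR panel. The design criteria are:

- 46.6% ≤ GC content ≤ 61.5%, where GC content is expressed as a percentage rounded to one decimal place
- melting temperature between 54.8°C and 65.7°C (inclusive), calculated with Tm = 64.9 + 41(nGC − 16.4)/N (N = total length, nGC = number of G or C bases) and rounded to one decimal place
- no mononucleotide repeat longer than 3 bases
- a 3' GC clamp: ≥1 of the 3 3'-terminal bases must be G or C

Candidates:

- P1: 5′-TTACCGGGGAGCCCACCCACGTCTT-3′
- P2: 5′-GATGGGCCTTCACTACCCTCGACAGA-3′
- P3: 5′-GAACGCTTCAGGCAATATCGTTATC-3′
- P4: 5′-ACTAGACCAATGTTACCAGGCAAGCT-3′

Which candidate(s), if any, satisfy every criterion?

P1 (25 nt, A=4 T=5 G=6 C=10): GC 16/25 = 64.0%, outside 46.6–61.5% ✗; Tm = 64.9 + 41·(16 − 16.4)/25 = 64.2°C ✓; longest run = 4, exceeds 3 ✗; 3' end CTT has 1 G/C ✓ — fails.
P2 (26 nt, A=6 T=5 G=6 C=9): GC 15/26 = 57.7% ✓; Tm = 64.9 + 41·(15 − 16.4)/26 = 62.7°C ✓; longest run = 3 ✓; 3' end AGA has 1 G/C ✓ — passes.
P3 (25 nt, A=7 T=7 G=5 C=6): GC 11/25 = 44.0%, outside 46.6–61.5% ✗; Tm = 64.9 + 41·(11 − 16.4)/25 = 56.0°C ✓; longest run = 2 ✓; 3' end ATC has 1 G/C ✓ — fails.
P4 (26 nt, A=9 T=5 G=5 C=7): GC 12/26 = 46.2%, outside 46.6–61.5% ✗; Tm = 64.9 + 41·(12 − 16.4)/26 = 58.0°C ✓; longest run = 2 ✓; 3' end GCT has 2 G/C ✓ — fails.

P2 only.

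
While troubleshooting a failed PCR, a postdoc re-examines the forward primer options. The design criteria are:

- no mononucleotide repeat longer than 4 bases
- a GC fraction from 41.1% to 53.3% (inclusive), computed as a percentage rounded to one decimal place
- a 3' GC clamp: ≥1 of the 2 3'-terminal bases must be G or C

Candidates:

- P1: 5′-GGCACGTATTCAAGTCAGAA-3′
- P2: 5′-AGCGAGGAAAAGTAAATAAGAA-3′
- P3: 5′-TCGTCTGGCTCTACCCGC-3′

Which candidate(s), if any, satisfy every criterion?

None of the candidates satisfy all criteria.

P1 (20 nt, A=7 T=4 G=5 C=4): longest run = 2 ✓; GC 9/20 = 45.0% ✓; 3' end AA has 0 G/C, need ≥1 ✗ — fails.
P2 (22 nt, A=13 T=2 G=6 C=1): longest run = 4 ✓; GC 7/22 = 31.8%, outside 41.1–53.3% ✗; 3' end AA has 0 G/C, need ≥1 ✗ — fails.
P3 (18 nt, A=1 T=5 G=4 C=8): longest run = 3 ✓; GC 12/18 = 66.7%, outside 41.1–53.3% ✗; 3' end GC has 2 G/C ✓ — fails.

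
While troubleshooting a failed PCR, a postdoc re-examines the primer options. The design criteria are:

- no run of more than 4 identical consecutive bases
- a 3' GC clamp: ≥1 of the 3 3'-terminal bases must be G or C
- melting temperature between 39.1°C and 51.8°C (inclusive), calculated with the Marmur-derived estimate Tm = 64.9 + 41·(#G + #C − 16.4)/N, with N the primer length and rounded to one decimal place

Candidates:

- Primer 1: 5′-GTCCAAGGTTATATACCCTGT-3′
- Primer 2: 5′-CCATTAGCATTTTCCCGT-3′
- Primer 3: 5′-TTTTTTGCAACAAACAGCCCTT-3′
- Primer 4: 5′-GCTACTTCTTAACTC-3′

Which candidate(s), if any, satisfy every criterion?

Primer 1 (21 nt, A=5 T=7 G=4 C=5): longest run = 3 ✓; 3' end TGT has 1 G/C ✓; Tm = 64.9 + 41·(9 − 16.4)/21 = 50.5°C ✓ — passes.
Primer 2 (18 nt, A=3 T=7 G=2 C=6): longest run = 4 ✓; 3' end CGT has 2 G/C ✓; Tm = 64.9 + 41·(8 − 16.4)/18 = 45.8°C ✓ — passes.
Primer 3 (22 nt, A=6 T=8 G=2 C=6): longest run = 6, exceeds 4 ✗; 3' end CTT has 1 G/C ✓; Tm = 64.9 + 41·(8 − 16.4)/22 = 49.2°C ✓ — fails.
Primer 4 (15 nt, A=3 T=6 G=1 C=5): longest run = 2 ✓; 3' end CTC has 2 G/C ✓; Tm = 64.9 + 41·(6 − 16.4)/15 = 36.5°C, outside 39.1–51.8°C ✗ — fails.

Primer 1 and Primer 2.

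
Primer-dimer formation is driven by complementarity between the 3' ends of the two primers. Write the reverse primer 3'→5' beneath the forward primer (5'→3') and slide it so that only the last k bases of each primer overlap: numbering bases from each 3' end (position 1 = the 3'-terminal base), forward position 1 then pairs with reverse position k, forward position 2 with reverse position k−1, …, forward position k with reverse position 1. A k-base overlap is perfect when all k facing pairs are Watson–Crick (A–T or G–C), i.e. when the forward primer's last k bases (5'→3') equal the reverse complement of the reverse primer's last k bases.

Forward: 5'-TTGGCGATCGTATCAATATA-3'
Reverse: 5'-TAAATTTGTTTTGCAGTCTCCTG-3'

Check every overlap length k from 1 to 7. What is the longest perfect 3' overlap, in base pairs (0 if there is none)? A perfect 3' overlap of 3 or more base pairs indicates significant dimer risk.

Longest perfect overlap: 0 complementary base pairs; below the dimer-risk threshold (threshold 3).

Last 7 bases (5'→3') — forward …CAATATA, reverse …TCTCCTG.
Reverse complement of the reverse primer's last 7 bases: CAGGAGA; its first k bases are the reverse complement of the reverse primer's last k bases, so a perfect k-base overlap needs the forward primer's last k bases to equal them.
Comparing (forward last k vs required): k=1: A vs C ✗; k=2: TA vs CA ✗; k=3: ATA vs CAG ✗; k=4: TATA vs CAGG ✗; k=5: ATATA vs CAGGA ✗; k=6: AATATA vs CAGGAG ✗; k=7: CAATATA vs CAGGAGA ✗.
No overlap length from 1 to 7 is perfect, so the longest perfect 3' overlap is 0.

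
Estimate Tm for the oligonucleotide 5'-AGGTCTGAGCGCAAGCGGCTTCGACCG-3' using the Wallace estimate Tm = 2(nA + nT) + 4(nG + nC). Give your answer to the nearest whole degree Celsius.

Base counts: A=5, T=4, G=10, C=8 (length 27).
Tm = 2·(5+4) + 4·(10+8) = 2·9 + 4·18 = 18 + 72 = 90°C.

90°C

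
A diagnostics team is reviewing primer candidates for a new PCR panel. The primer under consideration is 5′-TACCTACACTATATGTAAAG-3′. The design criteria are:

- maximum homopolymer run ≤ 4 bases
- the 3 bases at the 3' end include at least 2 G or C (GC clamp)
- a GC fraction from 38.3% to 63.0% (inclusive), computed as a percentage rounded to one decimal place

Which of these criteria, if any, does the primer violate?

Fails: GC clamp, GC content.

Base counts: A=8, T=6, G=2, C=4 (length 20).
homopolymer run: longest run = 3 ✓
GC clamp: 3' end AAG has 1 G/C, need ≥2 ✗
GC content: GC 6/20 = 30.0%, outside 38.3–63.0% ✗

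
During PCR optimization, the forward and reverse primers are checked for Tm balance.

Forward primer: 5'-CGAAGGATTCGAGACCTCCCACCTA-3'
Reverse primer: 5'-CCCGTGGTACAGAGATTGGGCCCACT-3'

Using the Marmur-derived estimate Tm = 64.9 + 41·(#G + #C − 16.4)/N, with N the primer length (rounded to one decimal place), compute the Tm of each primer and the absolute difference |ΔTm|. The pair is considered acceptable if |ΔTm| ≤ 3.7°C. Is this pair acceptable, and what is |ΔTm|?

|ΔTm| = 3.3°C; the pair is acceptable.

Forward: G+C = 14, N = 25 → Tm = 64.9 + 41·(14 − 16.4)/25 = 61.0°C.
Reverse: G+C = 16, N = 26 → Tm = 64.9 + 41·(16 − 16.4)/26 = 64.3°C.
|ΔTm| = |61.0 − 64.3| = 3.3°C, ≤ 3.7°C.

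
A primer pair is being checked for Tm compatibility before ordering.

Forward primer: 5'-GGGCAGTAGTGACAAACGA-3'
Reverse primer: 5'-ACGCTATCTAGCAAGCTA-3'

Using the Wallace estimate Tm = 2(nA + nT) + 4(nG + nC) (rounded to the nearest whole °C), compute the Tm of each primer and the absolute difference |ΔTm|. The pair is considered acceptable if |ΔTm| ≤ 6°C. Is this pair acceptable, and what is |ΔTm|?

|ΔTm| = 6°C; the pair is acceptable.

Forward: A=7 T=2 G=7 C=3 → Tm = 2·9 + 4·10 = 58°C.
Reverse: A=6 T=4 G=3 C=5 → Tm = 2·10 + 4·8 = 52°C.
|ΔTm| = |58 − 52| = 6°C, ≤ 6°C.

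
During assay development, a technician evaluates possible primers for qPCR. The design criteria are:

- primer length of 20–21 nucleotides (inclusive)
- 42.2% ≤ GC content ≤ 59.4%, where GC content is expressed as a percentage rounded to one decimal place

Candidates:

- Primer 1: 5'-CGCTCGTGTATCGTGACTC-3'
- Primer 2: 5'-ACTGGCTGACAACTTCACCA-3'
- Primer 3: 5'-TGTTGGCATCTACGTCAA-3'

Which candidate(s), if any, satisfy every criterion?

Primer 1 (19 nt, A=2 T=6 G=5 C=6): length 19, outside 20–21 ✗; GC 11/19 = 57.9% ✓ — fails.
Primer 2 (20 nt, A=6 T=4 G=3 C=7): length 20 ✓; GC 10/20 = 50.0% ✓ — passes.
Primer 3 (18 nt, A=4 T=6 G=4 C=4): length 18, outside 20–21 ✗; GC 8/18 = 44.4% ✓ — fails.

Primer 2 only.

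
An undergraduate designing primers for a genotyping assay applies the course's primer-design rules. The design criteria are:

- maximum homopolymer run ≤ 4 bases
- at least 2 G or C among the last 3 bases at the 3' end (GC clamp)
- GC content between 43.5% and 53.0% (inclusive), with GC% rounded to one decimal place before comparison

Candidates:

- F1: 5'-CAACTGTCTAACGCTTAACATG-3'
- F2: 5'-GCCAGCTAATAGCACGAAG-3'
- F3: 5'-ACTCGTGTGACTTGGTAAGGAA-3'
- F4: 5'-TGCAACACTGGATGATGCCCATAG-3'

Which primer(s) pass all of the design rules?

F1 (22 nt, A=7 T=6 G=3 C=6): longest run = 2 ✓; 3' end ATG has 1 G/C, need ≥2 ✗; GC 9/22 = 40.9%, outside 43.5–53.0% ✗ — fails.
F2 (19 nt, A=7 T=2 G=5 C=5): longest run = 2 ✓; 3' end AAG has 1 G/C, need ≥2 ✗; GC 10/19 = 52.6% ✓ — fails.
F3 (22 nt, A=6 T=6 G=7 C=3): longest run = 2 ✓; 3' end GAA has 1 G/C, need ≥2 ✗; GC 10/22 = 45.5% ✓ — fails.
F4 (24 nt, A=7 T=5 G=6 C=6): longest run = 3 ✓; 3' end TAG has 1 G/C, need ≥2 ✗; GC 12/24 = 50.0% ✓ — fails.

None of the candidates satisfy all criteria.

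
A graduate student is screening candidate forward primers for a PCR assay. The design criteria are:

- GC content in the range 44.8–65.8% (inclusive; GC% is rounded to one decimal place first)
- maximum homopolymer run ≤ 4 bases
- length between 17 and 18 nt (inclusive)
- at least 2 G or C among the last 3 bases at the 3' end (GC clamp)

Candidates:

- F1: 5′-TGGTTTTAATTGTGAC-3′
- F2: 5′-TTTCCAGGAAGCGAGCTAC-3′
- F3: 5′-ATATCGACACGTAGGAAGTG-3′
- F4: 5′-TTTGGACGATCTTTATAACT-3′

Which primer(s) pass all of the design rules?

None of the candidates satisfy all criteria.

F1 (16 nt, A=3 T=8 G=4 C=1): GC 5/16 = 31.3%, outside 44.8–65.8% ✗; longest run = 4 ✓; length 16, outside 17–18 ✗; 3' end GAC has 2 G/C ✓ — fails.
F2 (19 nt, A=5 T=4 G=5 C=5): GC 10/19 = 52.6% ✓; longest run = 3 ✓; length 19, outside 17–18 ✗; 3' end TAC has 1 G/C, need ≥2 ✗ — fails.
F3 (20 nt, A=7 T=4 G=6 C=3): GC 9/20 = 45.0% ✓; longest run = 2 ✓; length 20, outside 17–18 ✗; 3' end GTG has 2 G/C ✓ — fails.
F4 (20 nt, A=5 T=9 G=3 C=3): GC 6/20 = 30.0%, outside 44.8–65.8% ✗; longest run = 3 ✓; length 20, outside 17–18 ✗; 3' end ACT has 1 G/C, need ≥2 ✗ — fails.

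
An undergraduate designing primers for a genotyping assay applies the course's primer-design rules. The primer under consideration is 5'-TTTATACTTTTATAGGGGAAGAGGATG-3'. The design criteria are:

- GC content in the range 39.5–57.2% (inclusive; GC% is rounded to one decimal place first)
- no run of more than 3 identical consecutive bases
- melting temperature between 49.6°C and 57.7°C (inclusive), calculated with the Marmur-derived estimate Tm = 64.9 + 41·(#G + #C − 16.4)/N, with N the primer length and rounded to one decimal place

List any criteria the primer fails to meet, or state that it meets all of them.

Base counts: A=8, T=10, G=8, C=1 (length 27).
GC content: GC 9/27 = 33.3%, outside 39.5–57.2% ✗
homopolymer run: longest run = 4, exceeds 3 ✗
Tm: Tm = 64.9 + 41·(9 − 16.4)/27 = 53.7°C ✓

Fails: GC content, homopolymer run.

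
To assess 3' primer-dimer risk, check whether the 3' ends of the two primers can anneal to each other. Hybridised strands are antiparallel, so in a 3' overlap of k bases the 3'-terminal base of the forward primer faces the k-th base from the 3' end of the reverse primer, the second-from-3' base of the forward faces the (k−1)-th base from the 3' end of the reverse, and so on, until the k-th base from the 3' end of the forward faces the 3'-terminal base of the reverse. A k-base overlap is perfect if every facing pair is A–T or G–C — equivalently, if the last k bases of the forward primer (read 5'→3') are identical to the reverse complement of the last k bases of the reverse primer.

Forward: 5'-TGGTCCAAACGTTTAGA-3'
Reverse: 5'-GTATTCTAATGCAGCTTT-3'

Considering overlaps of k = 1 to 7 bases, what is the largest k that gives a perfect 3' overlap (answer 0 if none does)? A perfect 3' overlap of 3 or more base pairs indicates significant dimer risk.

Longest perfect overlap: 1 complementary base pair; below the dimer-risk threshold (threshold 3).

Last 7 bases (5'→3') — forward …GTTTAGA, reverse …CAGCTTT.
Reverse complement of the reverse primer's last 7 bases: AAAGCTG; its first k bases are the reverse complement of the reverse primer's last k bases, so a perfect k-base overlap needs the forward primer's last k bases to equal them.
Comparing (forward last k vs required): k=1: A vs A ✓; k=2: GA vs AA ✗; k=3: AGA vs AAA ✗; k=4: TAGA vs AAAG ✗; k=5: TTAGA vs AAAGC ✗; k=6: TTTAGA vs AAAGCT ✗; k=7: GTTTAGA vs AAAGCTG ✗.
Only k = 1 is perfect, so the longest perfect 3' overlap is 1.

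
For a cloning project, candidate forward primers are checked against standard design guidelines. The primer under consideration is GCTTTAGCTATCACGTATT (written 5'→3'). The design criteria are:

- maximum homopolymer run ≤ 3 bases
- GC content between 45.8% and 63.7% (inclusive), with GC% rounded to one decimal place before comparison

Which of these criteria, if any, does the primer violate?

Fails: GC content.

Base counts: A=4, T=8, G=3, C=4 (length 19).
homopolymer run: longest run = 3 ✓
GC content: GC 7/19 = 36.8%, outside 45.8–63.7% ✗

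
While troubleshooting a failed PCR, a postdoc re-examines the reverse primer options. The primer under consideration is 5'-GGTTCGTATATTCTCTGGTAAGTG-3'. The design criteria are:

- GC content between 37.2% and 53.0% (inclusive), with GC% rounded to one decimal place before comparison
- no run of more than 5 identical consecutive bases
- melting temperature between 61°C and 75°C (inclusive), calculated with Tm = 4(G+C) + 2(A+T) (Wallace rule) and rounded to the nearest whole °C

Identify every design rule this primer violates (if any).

Base counts: A=4, T=10, G=7, C=3 (length 24).
GC content: GC 10/24 = 41.7% ✓
homopolymer run: longest run = 2 ✓
Tm: Tm = 2·14 + 4·10 = 68°C ✓

Meets all criteria.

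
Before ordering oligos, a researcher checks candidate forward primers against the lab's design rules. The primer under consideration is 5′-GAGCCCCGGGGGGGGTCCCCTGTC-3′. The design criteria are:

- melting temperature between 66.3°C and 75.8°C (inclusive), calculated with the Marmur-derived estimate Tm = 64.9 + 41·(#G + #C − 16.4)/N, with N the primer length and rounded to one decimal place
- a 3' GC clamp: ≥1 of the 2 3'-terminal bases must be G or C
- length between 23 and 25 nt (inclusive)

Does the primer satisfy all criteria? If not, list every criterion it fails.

Base counts: A=1, T=3, G=11, C=9 (length 24).
Tm: Tm = 64.9 + 41·(20 − 16.4)/24 = 71.1°C ✓
GC clamp: 3' end TC has 1 G/C ✓
length: length 24 ✓

Meets all criteria.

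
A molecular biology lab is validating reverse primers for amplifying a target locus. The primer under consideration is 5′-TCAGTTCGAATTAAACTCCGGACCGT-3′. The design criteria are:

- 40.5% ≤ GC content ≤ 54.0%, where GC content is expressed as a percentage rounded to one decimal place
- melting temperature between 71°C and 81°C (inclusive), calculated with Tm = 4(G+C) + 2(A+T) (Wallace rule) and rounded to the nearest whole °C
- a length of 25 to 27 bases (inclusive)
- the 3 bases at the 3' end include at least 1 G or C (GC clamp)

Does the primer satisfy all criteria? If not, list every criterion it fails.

Meets all criteria.

Base counts: A=7, T=7, G=5, C=7 (length 26).
GC content: GC 12/26 = 46.2% ✓
Tm: Tm = 2·14 + 4·12 = 76°C ✓
length: length 26 ✓
GC clamp: 3' end CGT has 2 G/C ✓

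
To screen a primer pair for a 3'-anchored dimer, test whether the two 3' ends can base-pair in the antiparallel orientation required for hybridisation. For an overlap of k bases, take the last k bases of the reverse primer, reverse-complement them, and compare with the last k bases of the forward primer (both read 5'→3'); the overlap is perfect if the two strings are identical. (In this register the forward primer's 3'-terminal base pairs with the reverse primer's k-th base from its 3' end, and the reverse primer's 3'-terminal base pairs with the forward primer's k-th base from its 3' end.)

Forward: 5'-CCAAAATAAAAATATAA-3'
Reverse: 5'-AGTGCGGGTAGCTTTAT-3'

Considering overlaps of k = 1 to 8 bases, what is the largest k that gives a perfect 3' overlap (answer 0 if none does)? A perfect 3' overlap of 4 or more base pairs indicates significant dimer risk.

Longest perfect overlap: 4 complementary base pairs; significant dimer risk (threshold 4).

Last 8 bases (5'→3') — forward …AAATATAA, reverse …AGCTTTAT.
Reverse complement of the reverse primer's last 8 bases: ATAAAGCT; its first k bases are the reverse complement of the reverse primer's last k bases, so a perfect k-base overlap needs the forward primer's last k bases to equal them.
Comparing (forward last k vs required): k=1: A vs A ✓; k=2: AA vs AT ✗; k=3: TAA vs ATA ✗; k=4: ATAA vs ATAA ✓; k=5: TATAA vs ATAAA ✗; k=6: ATATAA vs ATAAAG ✗; k=7: AATATAA vs ATAAAGC ✗; k=8: AAATATAA vs ATAAAGCT ✗.
Perfect overlaps at k = 1, 4; the largest is 4.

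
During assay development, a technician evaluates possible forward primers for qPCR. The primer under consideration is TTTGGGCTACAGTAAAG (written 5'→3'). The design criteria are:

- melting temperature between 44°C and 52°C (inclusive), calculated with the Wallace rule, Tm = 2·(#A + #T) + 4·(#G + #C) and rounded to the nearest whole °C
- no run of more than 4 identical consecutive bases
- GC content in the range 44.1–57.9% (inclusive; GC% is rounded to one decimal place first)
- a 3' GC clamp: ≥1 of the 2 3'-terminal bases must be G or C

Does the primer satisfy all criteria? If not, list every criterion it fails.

Base counts: A=5, T=5, G=5, C=2 (length 17).
Tm: Tm = 2·10 + 4·7 = 48°C ✓
homopolymer run: longest run = 3 ✓
GC content: GC 7/17 = 41.2%, outside 44.1–57.9% ✗
GC clamp: 3' end AG has 1 G/C ✓

Fails: GC content.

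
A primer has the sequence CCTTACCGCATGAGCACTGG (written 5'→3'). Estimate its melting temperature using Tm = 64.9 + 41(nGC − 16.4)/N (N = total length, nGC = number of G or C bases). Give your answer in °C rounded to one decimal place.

Base counts: A=4, T=4, G=5, C=7; G+C = 12, N = 20.
Tm = 64.9 + 41·(12 − 16.4)/20 = 64.9 + -180.40/20 = 55.9°C.

55.9°C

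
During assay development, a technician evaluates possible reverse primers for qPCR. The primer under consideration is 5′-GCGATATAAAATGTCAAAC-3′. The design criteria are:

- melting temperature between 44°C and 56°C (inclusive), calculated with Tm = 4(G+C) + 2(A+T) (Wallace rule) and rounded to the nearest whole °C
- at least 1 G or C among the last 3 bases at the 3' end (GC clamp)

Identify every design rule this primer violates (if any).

Base counts: A=9, T=4, G=3, C=3 (length 19).
Tm: Tm = 2·13 + 4·6 = 50°C ✓
GC clamp: 3' end AAC has 1 G/C ✓

Meets all criteria.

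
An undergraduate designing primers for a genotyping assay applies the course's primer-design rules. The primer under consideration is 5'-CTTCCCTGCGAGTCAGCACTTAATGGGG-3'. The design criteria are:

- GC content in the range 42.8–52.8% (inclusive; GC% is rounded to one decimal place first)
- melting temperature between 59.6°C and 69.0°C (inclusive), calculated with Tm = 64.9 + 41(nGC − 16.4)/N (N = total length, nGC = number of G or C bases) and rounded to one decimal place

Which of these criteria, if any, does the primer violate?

Base counts: A=5, T=7, G=8, C=8 (length 28).
GC content: GC 16/28 = 57.1%, outside 42.8–52.8% ✗
Tm: Tm = 64.9 + 41·(16 − 16.4)/28 = 64.3°C ✓

Fails: GC content.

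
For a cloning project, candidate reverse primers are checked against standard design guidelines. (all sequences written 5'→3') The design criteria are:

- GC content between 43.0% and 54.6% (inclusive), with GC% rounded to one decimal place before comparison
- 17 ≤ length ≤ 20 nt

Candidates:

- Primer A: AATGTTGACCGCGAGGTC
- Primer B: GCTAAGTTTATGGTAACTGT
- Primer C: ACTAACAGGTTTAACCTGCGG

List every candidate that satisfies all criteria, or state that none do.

Primer A (18 nt, A=4 T=4 G=6 C=4): GC 10/18 = 55.6%, outside 43.0–54.6% ✗; length 18 ✓ — fails.
Primer B (20 nt, A=5 T=8 G=5 C=2): GC 7/20 = 35.0%, outside 43.0–54.6% ✗; length 20 ✓ — fails.
Primer C (21 nt, A=6 T=5 G=5 C=5): GC 10/21 = 47.6% ✓; length 21, outside 17–20 ✗ — fails.

None of the candidates satisfy all criteria.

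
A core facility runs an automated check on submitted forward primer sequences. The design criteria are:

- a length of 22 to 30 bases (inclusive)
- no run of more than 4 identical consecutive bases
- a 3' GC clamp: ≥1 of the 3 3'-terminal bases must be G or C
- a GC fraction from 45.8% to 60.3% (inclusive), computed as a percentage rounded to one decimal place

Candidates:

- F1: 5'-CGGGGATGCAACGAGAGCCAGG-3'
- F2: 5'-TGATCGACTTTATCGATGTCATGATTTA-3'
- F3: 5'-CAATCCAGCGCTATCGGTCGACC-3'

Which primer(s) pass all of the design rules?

F1 (22 nt, A=6 T=1 G=10 C=5): length 22 ✓; longest run = 4 ✓; 3' end AGG has 2 G/C ✓; GC 15/22 = 68.2%, outside 45.8–60.3% ✗ — fails.
F2 (28 nt, A=7 T=12 G=5 C=4): length 28 ✓; longest run = 3 ✓; 3' end TTA has 0 G/C, need ≥1 ✗; GC 9/28 = 32.1%, outside 45.8–60.3% ✗ — fails.
F3 (23 nt, A=5 T=4 G=5 C=9): length 23 ✓; longest run = 2 ✓; 3' end ACC has 2 G/C ✓; GC 14/23 = 60.9%, outside 45.8–60.3% ✗ — fails.

None of the candidates satisfy all criteria.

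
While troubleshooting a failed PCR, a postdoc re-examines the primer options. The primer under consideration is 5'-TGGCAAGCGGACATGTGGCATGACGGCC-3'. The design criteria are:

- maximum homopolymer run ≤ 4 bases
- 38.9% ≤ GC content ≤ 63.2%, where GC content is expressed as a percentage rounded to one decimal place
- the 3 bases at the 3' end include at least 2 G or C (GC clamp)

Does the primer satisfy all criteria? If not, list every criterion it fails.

Fails: GC content.

Base counts: A=6, T=4, G=11, C=7 (length 28).
homopolymer run: longest run = 2 ✓
GC content: GC 18/28 = 64.3%, outside 38.9–63.2% ✗
GC clamp: 3' end GCC has 3 G/C ✓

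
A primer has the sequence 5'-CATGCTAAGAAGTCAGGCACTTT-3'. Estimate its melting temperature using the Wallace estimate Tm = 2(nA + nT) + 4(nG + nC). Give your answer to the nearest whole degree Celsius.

Base counts: A=7, T=6, G=5, C=5 (length 23).
Tm = 2·(7+6) + 4·(5+5) = 2·13 + 4·10 = 26 + 40 = 66°C.

66°C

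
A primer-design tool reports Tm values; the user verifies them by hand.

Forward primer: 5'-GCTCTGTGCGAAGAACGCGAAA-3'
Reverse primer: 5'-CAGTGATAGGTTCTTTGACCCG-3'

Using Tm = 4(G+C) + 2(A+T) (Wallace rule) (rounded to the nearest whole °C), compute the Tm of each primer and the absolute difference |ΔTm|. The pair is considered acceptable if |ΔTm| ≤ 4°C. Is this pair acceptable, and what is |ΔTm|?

|ΔTm| = 2°C; the pair is acceptable.

Forward: A=7 T=3 G=7 C=5 → Tm = 2·10 + 4·12 = 68°C.
Reverse: A=4 T=7 G=6 C=5 → Tm = 2·11 + 4·11 = 66°C.
|ΔTm| = |68 − 66| = 2°C, ≤ 4°C.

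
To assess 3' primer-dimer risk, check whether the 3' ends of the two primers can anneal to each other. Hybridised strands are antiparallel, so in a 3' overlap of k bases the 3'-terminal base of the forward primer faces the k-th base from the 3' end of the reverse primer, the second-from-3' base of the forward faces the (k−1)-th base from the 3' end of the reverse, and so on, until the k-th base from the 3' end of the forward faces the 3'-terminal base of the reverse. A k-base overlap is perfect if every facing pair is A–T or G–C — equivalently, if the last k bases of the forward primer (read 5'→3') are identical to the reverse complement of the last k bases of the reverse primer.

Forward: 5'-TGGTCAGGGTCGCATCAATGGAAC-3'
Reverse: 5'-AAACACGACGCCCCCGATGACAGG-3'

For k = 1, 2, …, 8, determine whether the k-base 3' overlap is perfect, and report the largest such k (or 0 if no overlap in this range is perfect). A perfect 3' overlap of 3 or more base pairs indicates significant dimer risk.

Longest perfect overlap: 1 complementary base pair; below the dimer-risk threshold (threshold 3).

Last 8 bases (5'→3') — forward …AATGGAAC, reverse …ATGACAGG.
Reverse complement of the reverse primer's last 8 bases: CCTGTCAT; its first k bases are the reverse complement of the reverse primer's last k bases, so a perfect k-base overlap needs the forward primer's last k bases to equal them.
Comparing (forward last k vs required): k=1: C vs C ✓; k=2: AC vs CC ✗; k=3: AAC vs CCT ✗; k=4: GAAC vs CCTG ✗; k=5: GGAAC vs CCTGT ✗; k=6: TGGAAC vs CCTGTC ✗; k=7: ATGGAAC vs CCTGTCA ✗; k=8: AATGGAAC vs CCTGTCAT ✗.
Only k = 1 is perfect, so the longest perfect 3' overlap is 1.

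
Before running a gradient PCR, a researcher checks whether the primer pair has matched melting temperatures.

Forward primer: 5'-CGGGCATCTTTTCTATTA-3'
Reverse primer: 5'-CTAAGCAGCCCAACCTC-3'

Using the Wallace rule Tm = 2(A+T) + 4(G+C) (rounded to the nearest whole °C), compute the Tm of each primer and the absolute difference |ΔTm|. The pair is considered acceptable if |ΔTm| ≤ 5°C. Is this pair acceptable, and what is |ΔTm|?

|ΔTm| = 4°C; the pair is acceptable.

Forward: A=3 T=8 G=3 C=4 → Tm = 2·11 + 4·7 = 50°C.
Reverse: A=5 T=2 G=2 C=8 → Tm = 2·7 + 4·10 = 54°C.
|ΔTm| = |50 − 54| = 4°C, ≤ 5°C.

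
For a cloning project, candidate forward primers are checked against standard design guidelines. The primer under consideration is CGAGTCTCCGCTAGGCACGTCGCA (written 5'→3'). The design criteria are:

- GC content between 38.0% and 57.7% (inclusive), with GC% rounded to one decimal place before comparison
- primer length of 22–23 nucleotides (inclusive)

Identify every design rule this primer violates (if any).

Base counts: A=4, T=4, G=7, C=9 (length 24).
GC content: GC 16/24 = 66.7%, outside 38.0–57.7% ✗
length: length 24, outside 22–23 ✗

Fails: GC content, length.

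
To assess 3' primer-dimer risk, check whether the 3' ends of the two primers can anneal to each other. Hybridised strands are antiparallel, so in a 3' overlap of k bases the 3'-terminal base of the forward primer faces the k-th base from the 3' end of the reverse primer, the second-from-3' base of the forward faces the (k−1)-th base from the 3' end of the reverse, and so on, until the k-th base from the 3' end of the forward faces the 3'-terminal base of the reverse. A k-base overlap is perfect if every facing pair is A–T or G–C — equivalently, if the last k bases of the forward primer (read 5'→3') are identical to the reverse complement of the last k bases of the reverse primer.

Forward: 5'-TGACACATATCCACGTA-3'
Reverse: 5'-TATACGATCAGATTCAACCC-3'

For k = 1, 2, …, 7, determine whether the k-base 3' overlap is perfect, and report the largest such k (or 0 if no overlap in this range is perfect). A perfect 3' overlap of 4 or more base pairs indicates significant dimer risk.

Longest perfect overlap: 0 complementary base pairs; below the dimer-risk threshold (threshold 4).

Last 7 bases (5'→3') — forward …CCACGTA, reverse …TCAACCC.
Reverse complement of the reverse primer's last 7 bases: GGGTTGA; its first k bases are the reverse complement of the reverse primer's last k bases, so a perfect k-base overlap needs the forward primer's last k bases to equal them.
Comparing (forward last k vs required): k=1: A vs G ✗; k=2: TA vs GG ✗; k=3: GTA vs GGG ✗; k=4: CGTA vs GGGT ✗; k=5: ACGTA vs GGGTT ✗; k=6: CACGTA vs GGGTTG ✗; k=7: CCACGTA vs GGGTTGA ✗.
No overlap length from 1 to 7 is perfect, so the longest perfect 3' overlap is 0.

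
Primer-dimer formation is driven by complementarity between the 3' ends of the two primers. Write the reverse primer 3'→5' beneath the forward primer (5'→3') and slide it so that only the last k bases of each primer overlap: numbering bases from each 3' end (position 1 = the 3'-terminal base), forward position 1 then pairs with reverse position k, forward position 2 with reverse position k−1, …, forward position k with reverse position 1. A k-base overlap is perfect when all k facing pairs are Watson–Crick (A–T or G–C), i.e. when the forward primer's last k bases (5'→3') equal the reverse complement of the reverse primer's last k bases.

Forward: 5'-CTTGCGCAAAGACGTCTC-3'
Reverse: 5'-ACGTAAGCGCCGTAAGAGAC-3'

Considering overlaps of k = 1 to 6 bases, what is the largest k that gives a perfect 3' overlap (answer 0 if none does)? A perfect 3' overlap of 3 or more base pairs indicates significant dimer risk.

Last 6 bases (5'→3') — forward …CGTCTC, reverse …AGAGAC.
Reverse complement of the reverse primer's last 6 bases: GTCTCT; its first k bases are the reverse complement of the reverse primer's last k bases, so a perfect k-base overlap needs the forward primer's last k bases to equal them.
Comparing (forward last k vs required): k=1: C vs G ✗; k=2: TC vs GT ✗; k=3: CTC vs GTC ✗; k=4: TCTC vs GTCT ✗; k=5: GTCTC vs GTCTC ✓; k=6: CGTCTC vs GTCTCT ✗.
Only k = 5 is perfect, so the longest perfect 3' overlap is 5.

Longest perfect overlap: 5 complementary base pairs; significant dimer risk (threshold 3).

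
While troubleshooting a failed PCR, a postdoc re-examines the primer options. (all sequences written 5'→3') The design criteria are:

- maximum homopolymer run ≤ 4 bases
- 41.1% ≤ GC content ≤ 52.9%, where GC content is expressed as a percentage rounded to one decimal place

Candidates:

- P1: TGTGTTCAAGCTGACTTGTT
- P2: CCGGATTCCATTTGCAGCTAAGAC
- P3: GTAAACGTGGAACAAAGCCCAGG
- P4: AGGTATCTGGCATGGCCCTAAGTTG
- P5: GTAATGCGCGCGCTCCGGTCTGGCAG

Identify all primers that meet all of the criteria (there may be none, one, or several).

P2, P3 and P4.

P1 (20 nt, A=3 T=9 G=5 C=3): longest run = 2 ✓; GC 8/20 = 40.0%, outside 41.1–52.9% ✗ — fails.
P2 (24 nt, A=6 T=6 G=5 C=7): longest run = 3 ✓; GC 12/24 = 50.0% ✓ — passes.
P3 (23 nt, A=9 T=2 G=7 C=5): longest run = 3 ✓; GC 12/23 = 52.2% ✓ — passes.
P4 (25 nt, A=5 T=7 G=8 C=5): longest run = 3 ✓; GC 13/25 = 52.0% ✓ — passes.
P5 (26 nt, A=3 T=5 G=10 C=8): longest run = 2 ✓; GC 18/26 = 69.2%, outside 41.1–52.9% ✗ — fails.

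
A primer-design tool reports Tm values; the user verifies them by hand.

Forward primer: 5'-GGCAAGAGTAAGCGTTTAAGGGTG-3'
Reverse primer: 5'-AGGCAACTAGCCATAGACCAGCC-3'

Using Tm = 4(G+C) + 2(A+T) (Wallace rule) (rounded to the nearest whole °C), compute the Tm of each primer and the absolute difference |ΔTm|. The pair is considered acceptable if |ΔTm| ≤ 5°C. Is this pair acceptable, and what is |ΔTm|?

Forward: A=7 T=5 G=10 C=2 → Tm = 2·12 + 4·12 = 72°C.
Reverse: A=8 T=2 G=5 C=8 → Tm = 2·10 + 4·13 = 72°C.
|ΔTm| = |72 − 72| = 0°C, ≤ 5°C.

|ΔTm| = 0°C; the pair is acceptable.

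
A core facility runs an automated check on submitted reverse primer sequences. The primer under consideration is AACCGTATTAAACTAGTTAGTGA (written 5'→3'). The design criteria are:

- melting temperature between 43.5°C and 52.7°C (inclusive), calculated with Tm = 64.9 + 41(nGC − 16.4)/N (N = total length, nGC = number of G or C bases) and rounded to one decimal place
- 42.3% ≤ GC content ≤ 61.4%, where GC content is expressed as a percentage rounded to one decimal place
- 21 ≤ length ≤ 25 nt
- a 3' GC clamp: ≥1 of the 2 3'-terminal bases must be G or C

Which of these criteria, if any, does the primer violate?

Base counts: A=9, T=7, G=4, C=3 (length 23).
Tm: Tm = 64.9 + 41·(7 − 16.4)/23 = 48.1°C ✓
GC content: GC 7/23 = 30.4%, outside 42.3–61.4% ✗
length: length 23 ✓
GC clamp: 3' end GA has 1 G/C ✓

Fails: GC content.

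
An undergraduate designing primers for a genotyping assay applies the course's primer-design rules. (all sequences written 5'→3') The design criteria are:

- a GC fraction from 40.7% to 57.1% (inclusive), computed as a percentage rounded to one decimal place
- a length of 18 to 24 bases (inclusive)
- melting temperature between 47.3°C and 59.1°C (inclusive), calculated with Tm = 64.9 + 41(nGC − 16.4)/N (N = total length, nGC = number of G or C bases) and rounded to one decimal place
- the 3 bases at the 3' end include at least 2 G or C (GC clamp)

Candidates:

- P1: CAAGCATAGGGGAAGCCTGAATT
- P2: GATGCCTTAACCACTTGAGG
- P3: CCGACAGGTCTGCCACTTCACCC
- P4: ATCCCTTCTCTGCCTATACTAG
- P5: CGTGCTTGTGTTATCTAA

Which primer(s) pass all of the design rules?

P2 only.

P1 (23 nt, A=8 T=4 G=7 C=4): GC 11/23 = 47.8% ✓; length 23 ✓; Tm = 64.9 + 41·(11 − 16.4)/23 = 55.3°C ✓; 3' end ATT has 0 G/C, need ≥2 ✗ — fails.
P2 (20 nt, A=5 T=5 G=5 C=5): GC 10/20 = 50.0% ✓; length 20 ✓; Tm = 64.9 + 41·(10 − 16.4)/20 = 51.8°C ✓; 3' end AGG has 2 G/C ✓ — passes.
P3 (23 nt, A=4 T=4 G=4 C=11): GC 15/23 = 65.2%, outside 40.7–57.1% ✗; length 23 ✓; Tm = 64.9 + 41·(15 − 16.4)/23 = 62.4°C, outside 47.3–59.1°C ✗; 3' end CCC has 3 G/C ✓ — fails.
P4 (22 nt, A=4 T=8 G=2 C=8): GC 10/22 = 45.5% ✓; length 22 ✓; Tm = 64.9 + 41·(10 − 16.4)/22 = 53.0°C ✓; 3' end TAG has 1 G/C, need ≥2 ✗ — fails.
P5 (18 nt, A=3 T=8 G=4 C=3): GC 7/18 = 38.9%, outside 40.7–57.1% ✗; length 18 ✓; Tm = 64.9 + 41·(7 − 16.4)/18 = 43.5°C, outside 47.3–59.1°C ✗; 3' end TAA has 0 G/C, need ≥2 ✗ — fails.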